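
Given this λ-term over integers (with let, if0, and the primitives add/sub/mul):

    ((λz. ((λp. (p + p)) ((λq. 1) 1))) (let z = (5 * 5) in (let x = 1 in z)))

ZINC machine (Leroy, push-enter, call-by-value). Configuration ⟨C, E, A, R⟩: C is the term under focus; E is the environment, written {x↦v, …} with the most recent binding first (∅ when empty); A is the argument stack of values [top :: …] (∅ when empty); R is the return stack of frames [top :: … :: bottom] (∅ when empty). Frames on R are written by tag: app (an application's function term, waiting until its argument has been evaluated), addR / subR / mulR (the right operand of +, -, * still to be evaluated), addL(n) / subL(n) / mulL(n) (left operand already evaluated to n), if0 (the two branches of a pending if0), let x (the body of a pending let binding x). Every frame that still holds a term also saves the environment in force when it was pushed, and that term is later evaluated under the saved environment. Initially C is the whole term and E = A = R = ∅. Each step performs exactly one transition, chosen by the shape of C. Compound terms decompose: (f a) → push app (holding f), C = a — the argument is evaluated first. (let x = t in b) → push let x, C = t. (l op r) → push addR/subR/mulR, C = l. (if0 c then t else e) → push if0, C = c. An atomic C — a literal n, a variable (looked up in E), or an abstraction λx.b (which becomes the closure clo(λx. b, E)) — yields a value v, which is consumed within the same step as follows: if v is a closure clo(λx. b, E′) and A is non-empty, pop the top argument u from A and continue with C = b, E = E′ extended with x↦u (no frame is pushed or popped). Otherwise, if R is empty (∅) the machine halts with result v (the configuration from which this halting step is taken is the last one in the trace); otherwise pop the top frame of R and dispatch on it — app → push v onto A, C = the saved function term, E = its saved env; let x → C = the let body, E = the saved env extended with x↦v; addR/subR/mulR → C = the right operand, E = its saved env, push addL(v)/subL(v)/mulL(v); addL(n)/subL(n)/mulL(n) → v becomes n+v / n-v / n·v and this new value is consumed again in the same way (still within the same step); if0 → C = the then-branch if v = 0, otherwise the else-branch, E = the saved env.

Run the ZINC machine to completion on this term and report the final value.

Answer: 2

Derivation:
[0] <C=((λz. ((λp. (p + p)) ((λq. 1) 1))) (let z = (5 * 5) in (let x = 1 in z))), E=∅, A=∅, R=∅>
[1] <C=(let z = (5 * 5) in (let x = 1 in z)), E=∅, A=∅, R=[app]>
[2] <C=(5 * 5), E=∅, A=∅, R=[let z :: app]>
[3] <C=5, E=∅, A=∅, R=[mulR :: let z :: app]>
[4] <C=5, E=∅, A=∅, R=[mulL(5) :: let z :: app]>
[5] <C=(let x = 1 in z), E={z↦25}, A=∅, R=[app]>
[6] <C=1, E={z↦25}, A=∅, R=[let x :: app]>
[7] <C=z, E={x↦1, z↦25}, A=∅, R=[app]>
[8] <C=(λz. ((λp. (p + p)) ((λq. 1) 1))), E=∅, A=[25], R=∅>
[9] <C=((λp. (p + p)) ((λq. 1) 1)), E={z↦25}, A=∅, R=∅>
[10] <C=((λq. 1) 1), E={z↦25}, A=∅, R=[app]>
[11] <C=1, E={z↦25}, A=∅, R=[app :: app]>
[12] <C=(λq. 1), E={z↦25}, A=[1], R=[app]>
[13] <C=1, E={q↦1, z↦25}, A=∅, R=[app]>
[14] <C=(λp. (p + p)), E={z↦25}, A=[1], R=∅>
[15] <C=(p + p), E={p↦1, z↦25}, A=∅, R=∅>
[16] <C=p, E={p↦1, z↦25}, A=∅, R=[addR]>
[17] <C=p, E={p↦1, z↦25}, A=∅, R=[addL(1)]>
→ final value 2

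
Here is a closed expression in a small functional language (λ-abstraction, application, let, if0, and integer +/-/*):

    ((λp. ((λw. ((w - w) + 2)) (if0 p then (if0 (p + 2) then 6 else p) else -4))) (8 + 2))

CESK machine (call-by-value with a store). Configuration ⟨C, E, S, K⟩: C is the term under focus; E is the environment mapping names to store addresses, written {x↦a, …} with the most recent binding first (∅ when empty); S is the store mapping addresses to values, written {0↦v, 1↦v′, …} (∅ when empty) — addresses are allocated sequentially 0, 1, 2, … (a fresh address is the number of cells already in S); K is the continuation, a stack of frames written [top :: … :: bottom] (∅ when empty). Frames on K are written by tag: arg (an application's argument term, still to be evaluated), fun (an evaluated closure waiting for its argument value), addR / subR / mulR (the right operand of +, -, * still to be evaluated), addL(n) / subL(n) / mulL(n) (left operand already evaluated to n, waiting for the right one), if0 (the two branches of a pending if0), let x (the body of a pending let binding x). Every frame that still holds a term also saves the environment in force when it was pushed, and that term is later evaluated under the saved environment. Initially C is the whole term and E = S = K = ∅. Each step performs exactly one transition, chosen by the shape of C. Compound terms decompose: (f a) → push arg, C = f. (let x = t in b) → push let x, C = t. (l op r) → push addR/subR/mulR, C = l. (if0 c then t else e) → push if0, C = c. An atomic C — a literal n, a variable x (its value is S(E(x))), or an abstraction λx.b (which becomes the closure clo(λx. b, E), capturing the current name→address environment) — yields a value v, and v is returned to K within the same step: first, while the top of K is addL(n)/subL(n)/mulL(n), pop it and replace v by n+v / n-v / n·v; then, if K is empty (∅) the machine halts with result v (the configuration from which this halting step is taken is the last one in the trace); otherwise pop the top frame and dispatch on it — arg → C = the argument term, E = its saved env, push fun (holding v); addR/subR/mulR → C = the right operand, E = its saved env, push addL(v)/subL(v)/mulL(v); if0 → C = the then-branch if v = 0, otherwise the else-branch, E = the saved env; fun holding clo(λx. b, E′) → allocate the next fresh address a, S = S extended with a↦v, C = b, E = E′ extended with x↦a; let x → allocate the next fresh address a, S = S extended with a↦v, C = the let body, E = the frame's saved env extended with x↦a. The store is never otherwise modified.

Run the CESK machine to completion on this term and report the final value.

0. [C=((λp. ((λw. ((w - w) + 2)) (if0 p then (if0 (p + 2) then 6 else p) else -4))) (8 + 2)) | E=∅ | S=∅ | K=∅]
1. [C=(λp. ((λw. ((w - w) + 2)) (if0 p then (if0 (p + 2) then 6 else p) else -4))) | E=∅ | S=∅ | K=[arg]]
2. [C=(8 + 2) | E=∅ | S=∅ | K=[fun]]
3. [C=8 | E=∅ | S=∅ | K=[addR :: fun]]
4. [C=2 | E=∅ | S=∅ | K=[addL(8) :: fun]]
5. [C=((λw. ((w - w) + 2)) (if0 p then (if0 (p + 2) then 6 else p) else -4)) | E={p↦0} | S={0↦10} | K=∅]
6. [C=(λw. ((w - w) + 2)) | E={p↦0} | S={0↦10} | K=[arg]]
7. [C=(if0 p then (if0 (p + 2) then 6 else p) else -4) | E={p↦0} | S={0↦10} | K=[fun]]
8. [C=p | E={p↦0} | S={0↦10} | K=[if0 :: fun]]
9. [C=-4 | E={p↦0} | S={0↦10} | K=[fun]]
10. [C=((w - w) + 2) | E={w↦1, p↦0} | S={0↦10, 1↦-4} | K=∅]
11. [C=(w - w) | E={w↦1, p↦0} | S={0↦10, 1↦-4} | K=[addR]]
12. [C=w | E={w↦1, p↦0} | S={0↦10, 1↦-4} | K=[subR :: addR]]
13. [C=w | E={w↦1, p↦0} | S={0↦10, 1↦-4} | K=[subL(-4) :: addR]]
14. [C=2 | E={w↦1, p↦0} | S={0↦10, 1↦-4} | K=[addL(0)]]
→ final value 2

Answer: 2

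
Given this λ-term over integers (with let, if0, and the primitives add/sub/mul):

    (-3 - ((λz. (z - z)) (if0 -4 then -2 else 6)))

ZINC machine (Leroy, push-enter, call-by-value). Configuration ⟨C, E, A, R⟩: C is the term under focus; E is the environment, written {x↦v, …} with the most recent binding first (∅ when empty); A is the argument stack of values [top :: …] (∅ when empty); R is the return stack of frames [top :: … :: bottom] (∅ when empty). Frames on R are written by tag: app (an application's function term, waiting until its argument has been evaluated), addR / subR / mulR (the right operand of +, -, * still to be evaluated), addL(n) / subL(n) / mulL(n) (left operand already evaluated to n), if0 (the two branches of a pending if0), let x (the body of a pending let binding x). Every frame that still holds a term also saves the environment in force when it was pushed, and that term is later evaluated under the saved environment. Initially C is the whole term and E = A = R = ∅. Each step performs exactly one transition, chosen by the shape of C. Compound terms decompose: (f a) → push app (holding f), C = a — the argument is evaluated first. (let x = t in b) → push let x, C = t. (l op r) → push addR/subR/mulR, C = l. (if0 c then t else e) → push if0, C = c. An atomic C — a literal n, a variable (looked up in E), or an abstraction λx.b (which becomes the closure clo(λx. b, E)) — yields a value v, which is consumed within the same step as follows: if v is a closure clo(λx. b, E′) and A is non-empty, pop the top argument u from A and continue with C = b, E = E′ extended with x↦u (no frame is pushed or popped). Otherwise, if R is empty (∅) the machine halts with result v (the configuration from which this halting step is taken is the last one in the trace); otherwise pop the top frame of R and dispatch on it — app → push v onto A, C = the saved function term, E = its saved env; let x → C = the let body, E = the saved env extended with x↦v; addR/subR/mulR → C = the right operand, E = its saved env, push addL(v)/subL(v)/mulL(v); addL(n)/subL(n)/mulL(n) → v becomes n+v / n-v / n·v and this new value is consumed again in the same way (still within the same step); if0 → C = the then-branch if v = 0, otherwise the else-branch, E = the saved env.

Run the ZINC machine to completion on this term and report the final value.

Answer: -3

Execution trace:
t=0: ⟨C=(-3 - ((λz. (z - z)) (if0 -4 then -2 else 6))); E=∅; A=∅; R=∅⟩
t=1: ⟨C=-3; E=∅; A=∅; R=[subR]⟩
t=2: ⟨C=((λz. (z - z)) (if0 -4 then -2 else 6)); E=∅; A=∅; R=[subL(-3)]⟩
t=3: ⟨C=(if0 -4 then -2 else 6); E=∅; A=∅; R=[app :: subL(-3)]⟩
t=4: ⟨C=-4; E=∅; A=∅; R=[if0 :: app :: subL(-3)]⟩
t=5: ⟨C=6; E=∅; A=∅; R=[app :: subL(-3)]⟩
t=6: ⟨C=(λz. (z - z)); E=∅; A=[6]; R=[subL(-3)]⟩
t=7: ⟨C=(z - z); E={z↦6}; A=∅; R=[subL(-3)]⟩
t=8: ⟨C=z; E={z↦6}; A=∅; R=[subR :: subL(-3)]⟩
t=9: ⟨C=z; E={z↦6}; A=∅; R=[subL(6) :: subL(-3)]⟩
→ final value -3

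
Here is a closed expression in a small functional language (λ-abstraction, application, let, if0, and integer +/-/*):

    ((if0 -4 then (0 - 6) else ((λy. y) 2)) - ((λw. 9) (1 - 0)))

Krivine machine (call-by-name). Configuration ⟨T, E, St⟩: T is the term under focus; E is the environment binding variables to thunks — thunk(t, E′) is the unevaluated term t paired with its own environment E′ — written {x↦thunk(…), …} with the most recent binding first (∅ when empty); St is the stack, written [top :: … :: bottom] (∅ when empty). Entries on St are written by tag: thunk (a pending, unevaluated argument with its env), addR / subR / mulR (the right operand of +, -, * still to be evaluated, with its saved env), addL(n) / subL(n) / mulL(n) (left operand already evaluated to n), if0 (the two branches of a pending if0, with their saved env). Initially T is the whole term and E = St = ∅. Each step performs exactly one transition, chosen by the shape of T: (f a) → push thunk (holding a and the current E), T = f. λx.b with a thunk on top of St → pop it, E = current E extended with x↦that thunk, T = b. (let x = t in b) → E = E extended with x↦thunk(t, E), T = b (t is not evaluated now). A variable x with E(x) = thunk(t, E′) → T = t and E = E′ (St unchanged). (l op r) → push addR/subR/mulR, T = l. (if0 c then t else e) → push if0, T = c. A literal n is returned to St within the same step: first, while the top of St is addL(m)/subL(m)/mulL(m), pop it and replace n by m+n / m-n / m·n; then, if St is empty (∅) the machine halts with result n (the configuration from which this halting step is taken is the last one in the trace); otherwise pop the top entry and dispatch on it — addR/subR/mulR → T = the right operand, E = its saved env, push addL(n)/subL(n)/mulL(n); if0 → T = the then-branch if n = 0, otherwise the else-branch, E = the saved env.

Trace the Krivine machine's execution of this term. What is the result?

step 0: <T=((if0 -4 then (0 - 6) else ((λy. y) 2)) - ((λw. 9) (1 - 0))), E=∅, St=∅>
step 1: <T=(if0 -4 then (0 - 6) else ((λy. y) 2)), E=∅, St=[subR]>
step 2: <T=-4, E=∅, St=[if0 :: subR]>
step 3: <T=((λy. y) 2), E=∅, St=[subR]>
step 4: <T=(λy. y), E=∅, St=[thunk :: subR]>
step 5: <T=y, E={y↦thunk(2, ∅)}, St=[subR]>
step 6: <T=2, E=∅, St=[subR]>
step 7: <T=((λw. 9) (1 - 0)), E=∅, St=[subL(2)]>
step 8: <T=(λw. 9), E=∅, St=[thunk :: subL(2)]>
step 9: <T=9, E={w↦thunk((1 - 0), ∅)}, St=[subL(2)]>
→ final value -7

Answer: -7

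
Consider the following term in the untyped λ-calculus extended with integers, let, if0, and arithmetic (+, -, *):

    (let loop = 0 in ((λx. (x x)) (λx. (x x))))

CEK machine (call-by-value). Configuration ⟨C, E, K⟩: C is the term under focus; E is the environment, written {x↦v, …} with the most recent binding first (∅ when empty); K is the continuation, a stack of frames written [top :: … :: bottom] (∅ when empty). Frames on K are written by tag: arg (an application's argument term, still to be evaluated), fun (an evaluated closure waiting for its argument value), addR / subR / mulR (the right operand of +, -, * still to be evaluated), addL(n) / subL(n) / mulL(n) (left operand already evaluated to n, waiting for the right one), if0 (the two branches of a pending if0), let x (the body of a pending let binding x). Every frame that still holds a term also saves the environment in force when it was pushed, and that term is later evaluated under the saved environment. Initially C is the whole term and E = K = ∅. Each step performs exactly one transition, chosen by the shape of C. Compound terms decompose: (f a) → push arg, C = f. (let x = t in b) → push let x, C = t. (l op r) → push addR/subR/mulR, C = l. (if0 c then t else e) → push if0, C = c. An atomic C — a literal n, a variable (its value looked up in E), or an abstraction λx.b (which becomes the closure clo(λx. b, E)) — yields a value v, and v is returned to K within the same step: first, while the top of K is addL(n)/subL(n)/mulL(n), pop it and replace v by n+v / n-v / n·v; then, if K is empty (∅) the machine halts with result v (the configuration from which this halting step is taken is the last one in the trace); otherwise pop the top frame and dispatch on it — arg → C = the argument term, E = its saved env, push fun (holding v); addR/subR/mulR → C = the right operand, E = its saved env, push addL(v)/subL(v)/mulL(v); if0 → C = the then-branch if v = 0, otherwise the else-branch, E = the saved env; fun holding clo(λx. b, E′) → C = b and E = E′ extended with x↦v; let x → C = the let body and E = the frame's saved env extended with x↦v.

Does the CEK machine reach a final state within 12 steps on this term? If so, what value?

Answer: DIVERGES (no final state within 12 steps)

Machine steps:
0. ⟨C=(let loop = 0 in ((λx. (x x)) (λx. (x x)))); E=∅; K=∅⟩
1. ⟨C=0; E=∅; K=[let loop]⟩
2. ⟨C=((λx. (x x)) (λx. (x x))); E={loop↦0}; K=∅⟩
3. ⟨C=(λx. (x x)); E={loop↦0}; K=[arg]⟩
4. ⟨C=(λx. (x x)); E={loop↦0}; K=[fun]⟩
5. ⟨C=(x x); E={x↦clo(λx. (x x), {loop↦0}), loop↦0}; K=∅⟩
6. ⟨C=x; E={x↦clo(λx. (x x), {loop↦0}), loop↦0}; K=[arg]⟩
7. ⟨C=x; E={x↦clo(λx. (x x), {loop↦0}), loop↦0}; K=[fun]⟩
… configuration repeats with period 3 (steps 5–7 recur indefinitely) …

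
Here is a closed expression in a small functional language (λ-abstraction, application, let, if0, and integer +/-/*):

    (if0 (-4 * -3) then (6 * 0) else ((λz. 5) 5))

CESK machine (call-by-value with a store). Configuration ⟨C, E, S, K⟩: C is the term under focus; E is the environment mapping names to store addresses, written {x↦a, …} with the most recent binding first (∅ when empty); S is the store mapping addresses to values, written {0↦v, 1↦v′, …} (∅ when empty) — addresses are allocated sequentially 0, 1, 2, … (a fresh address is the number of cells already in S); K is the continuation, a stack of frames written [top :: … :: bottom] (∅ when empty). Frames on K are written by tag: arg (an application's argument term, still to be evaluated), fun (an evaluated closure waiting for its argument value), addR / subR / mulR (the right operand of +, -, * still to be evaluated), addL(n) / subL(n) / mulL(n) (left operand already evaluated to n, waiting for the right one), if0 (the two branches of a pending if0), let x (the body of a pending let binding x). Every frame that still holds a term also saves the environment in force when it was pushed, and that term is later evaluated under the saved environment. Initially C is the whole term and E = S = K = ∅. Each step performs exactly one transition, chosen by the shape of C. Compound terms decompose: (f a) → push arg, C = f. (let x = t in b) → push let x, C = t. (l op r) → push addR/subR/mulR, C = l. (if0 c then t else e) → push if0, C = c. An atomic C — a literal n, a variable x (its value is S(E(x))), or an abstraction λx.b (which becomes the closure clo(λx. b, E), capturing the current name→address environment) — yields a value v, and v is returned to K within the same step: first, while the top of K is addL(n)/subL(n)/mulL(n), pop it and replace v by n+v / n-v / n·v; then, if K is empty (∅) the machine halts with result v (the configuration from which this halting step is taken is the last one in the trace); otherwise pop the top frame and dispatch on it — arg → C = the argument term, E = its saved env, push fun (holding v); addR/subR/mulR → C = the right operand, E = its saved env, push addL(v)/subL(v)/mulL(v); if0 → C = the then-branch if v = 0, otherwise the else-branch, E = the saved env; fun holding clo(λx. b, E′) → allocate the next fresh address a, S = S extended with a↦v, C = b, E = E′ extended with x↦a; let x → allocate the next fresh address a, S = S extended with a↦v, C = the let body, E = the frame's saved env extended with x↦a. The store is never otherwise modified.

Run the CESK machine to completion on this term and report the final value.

t=0: ⟨C=(if0 (-4 * -3) then (6 * 0) else ((λz. 5) 5)); E=∅; S=∅; K=∅⟩
t=1: ⟨C=(-4 * -3); E=∅; S=∅; K=[if0]⟩
t=2: ⟨C=-4; E=∅; S=∅; K=[mulR :: if0]⟩
t=3: ⟨C=-3; E=∅; S=∅; K=[mulL(-4) :: if0]⟩
t=4: ⟨C=((λz. 5) 5); E=∅; S=∅; K=∅⟩
t=5: ⟨C=(λz. 5); E=∅; S=∅; K=[arg]⟩
t=6: ⟨C=5; E=∅; S=∅; K=[fun]⟩
t=7: ⟨C=5; E={z↦0}; S={0↦5}; K=∅⟩
→ final value 5

Answer: 5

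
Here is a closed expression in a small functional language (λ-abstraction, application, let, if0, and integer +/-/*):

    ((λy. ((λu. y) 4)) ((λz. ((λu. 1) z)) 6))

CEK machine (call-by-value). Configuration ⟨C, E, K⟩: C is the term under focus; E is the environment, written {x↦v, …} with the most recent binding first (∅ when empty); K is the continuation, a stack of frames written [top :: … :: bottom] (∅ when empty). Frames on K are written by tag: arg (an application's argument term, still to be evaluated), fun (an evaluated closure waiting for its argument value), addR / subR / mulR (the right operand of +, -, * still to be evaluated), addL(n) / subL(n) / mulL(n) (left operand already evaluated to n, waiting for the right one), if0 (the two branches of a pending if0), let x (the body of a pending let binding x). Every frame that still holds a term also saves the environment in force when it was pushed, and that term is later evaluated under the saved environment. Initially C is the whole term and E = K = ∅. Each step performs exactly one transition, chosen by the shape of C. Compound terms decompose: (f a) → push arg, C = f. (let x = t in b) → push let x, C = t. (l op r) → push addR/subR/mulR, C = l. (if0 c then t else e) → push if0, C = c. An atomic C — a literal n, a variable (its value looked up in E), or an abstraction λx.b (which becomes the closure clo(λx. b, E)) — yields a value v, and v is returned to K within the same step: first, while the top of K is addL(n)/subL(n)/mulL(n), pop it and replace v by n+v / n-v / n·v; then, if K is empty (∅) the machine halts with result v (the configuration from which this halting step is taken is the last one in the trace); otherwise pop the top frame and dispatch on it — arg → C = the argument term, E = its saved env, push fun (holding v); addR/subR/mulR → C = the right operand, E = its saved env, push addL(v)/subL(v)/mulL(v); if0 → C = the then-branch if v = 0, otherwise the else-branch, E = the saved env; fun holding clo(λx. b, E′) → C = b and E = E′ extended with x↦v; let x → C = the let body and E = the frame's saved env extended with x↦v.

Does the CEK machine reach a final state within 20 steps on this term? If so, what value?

step 0: ⟨C=((λy. ((λu. y) 4)) ((λz. ((λu. 1) z)) 6)); E=∅; K=∅⟩
step 1: ⟨C=(λy. ((λu. y) 4)); E=∅; K=[arg]⟩
step 2: ⟨C=((λz. ((λu. 1) z)) 6); E=∅; K=[fun]⟩
step 3: ⟨C=(λz. ((λu. 1) z)); E=∅; K=[arg :: fun]⟩
step 4: ⟨C=6; E=∅; K=[fun :: fun]⟩
step 5: ⟨C=((λu. 1) z); E={z↦6}; K=[fun]⟩
step 6: ⟨C=(λu. 1); E={z↦6}; K=[arg :: fun]⟩
step 7: ⟨C=z; E={z↦6}; K=[fun :: fun]⟩
step 8: ⟨C=1; E={u↦6, z↦6}; K=[fun]⟩
step 9: ⟨C=((λu. y) 4); E={y↦1}; K=∅⟩
step 10: ⟨C=(λu. y); E={y↦1}; K=[arg]⟩
step 11: ⟨C=4; E={y↦1}; K=[fun]⟩
step 12: ⟨C=y; E={u↦4, y↦1}; K=∅⟩
→ final value 1

Answer: 1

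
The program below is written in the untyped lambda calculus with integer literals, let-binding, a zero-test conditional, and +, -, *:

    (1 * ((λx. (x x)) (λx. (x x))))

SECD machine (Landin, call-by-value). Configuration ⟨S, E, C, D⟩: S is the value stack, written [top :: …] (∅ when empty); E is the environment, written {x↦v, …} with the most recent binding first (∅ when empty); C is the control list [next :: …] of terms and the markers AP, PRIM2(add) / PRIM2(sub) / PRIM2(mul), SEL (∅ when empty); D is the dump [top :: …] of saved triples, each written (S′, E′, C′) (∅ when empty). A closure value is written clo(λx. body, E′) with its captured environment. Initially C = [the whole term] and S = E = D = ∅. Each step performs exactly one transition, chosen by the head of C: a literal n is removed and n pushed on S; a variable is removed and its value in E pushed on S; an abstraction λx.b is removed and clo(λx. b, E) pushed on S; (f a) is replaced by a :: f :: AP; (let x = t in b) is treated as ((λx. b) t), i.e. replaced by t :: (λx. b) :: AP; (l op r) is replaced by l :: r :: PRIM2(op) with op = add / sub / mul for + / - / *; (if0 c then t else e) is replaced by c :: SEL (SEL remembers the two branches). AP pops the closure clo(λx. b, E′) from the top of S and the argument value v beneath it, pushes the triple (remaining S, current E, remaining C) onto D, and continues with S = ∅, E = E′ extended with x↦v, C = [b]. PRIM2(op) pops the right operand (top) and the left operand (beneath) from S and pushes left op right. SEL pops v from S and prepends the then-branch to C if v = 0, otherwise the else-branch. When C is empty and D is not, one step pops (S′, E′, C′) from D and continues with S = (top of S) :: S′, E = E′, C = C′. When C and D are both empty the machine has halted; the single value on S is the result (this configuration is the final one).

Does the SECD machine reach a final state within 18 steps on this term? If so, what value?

step 0: [S=∅ | E=∅ | C=[(1 * ((λx. (x x)) (λx. (x x))))] | D=∅]
step 1: [S=∅ | E=∅ | C=[1 :: ((λx. (x x)) (λx. (x x))) :: PRIM2(mul)] | D=∅]
step 2: [S=[1] | E=∅ | C=[((λx. (x x)) (λx. (x x))) :: PRIM2(mul)] | D=∅]
step 3: [S=[1] | E=∅ | C=[(λx. (x x)) :: (λx. (x x)) :: AP :: PRIM2(mul)] | D=∅]
step 4: [S=[clo(λx. (x x), ∅) :: 1] | E=∅ | C=[(λx. (x x)) :: AP :: PRIM2(mul)] | D=∅]
step 5: [S=[clo(λx. (x x), ∅) :: clo(λx. (x x), ∅) :: 1] | E=∅ | C=[AP :: PRIM2(mul)] | D=∅]
step 6: [S=∅ | E={x↦clo(λx. (x x), ∅)} | C=[(x x)] | D=[([1], ∅, [PRIM2(mul)])]]
step 7: [S=∅ | E={x↦clo(λx. (x x), ∅)} | C=[x :: x :: AP] | D=[([1], ∅, [PRIM2(mul)])]]
step 8: [S=[clo(λx. (x x), ∅)] | E={x↦clo(λx. (x x), ∅)} | C=[x :: AP] | D=[([1], ∅, [PRIM2(mul)])]]
step 9: [S=[clo(λx. (x x), ∅) :: clo(λx. (x x), ∅)] | E={x↦clo(λx. (x x), ∅)} | C=[AP] | D=[([1], ∅, [PRIM2(mul)])]]
step 10: [S=∅ | E={x↦clo(λx. (x x), ∅)} | C=[(x x)] | D=[(∅, {x↦clo(λx. (x x), ∅)}, ∅) :: ([1], ∅, [PRIM2(mul)])]]
step 11: [S=∅ | E={x↦clo(λx. (x x), ∅)} | C=[x :: x :: AP] | D=[(∅, {x↦clo(λx. (x x), ∅)}, ∅) :: ([1], ∅, [PRIM2(mul)])]]
step 12: [S=[clo(λx. (x x), ∅)] | E={x↦clo(λx. (x x), ∅)} | C=[x :: AP] | D=[(∅, {x↦clo(λx. (x x), ∅)}, ∅) :: ([1], ∅, [PRIM2(mul)])]]
step 13: [S=[clo(λx. (x x), ∅) :: clo(λx. (x x), ∅)] | E={x↦clo(λx. (x x), ∅)} | C=[AP] | D=[(∅, {x↦clo(λx. (x x), ∅)}, ∅) :: ([1], ∅, [PRIM2(mul)])]]
step 14: [S=∅ | E={x↦clo(λx. (x x), ∅)} | C=[(x x)] | D=[(∅, {x↦clo(λx. (x x), ∅)}, ∅) :: (∅, {x↦clo(λx. (x x), ∅)}, ∅) :: ([1], ∅, [PRIM2(mul)])]]
step 15: [S=∅ | E={x↦clo(λx. (x x), ∅)} | C=[x :: x :: AP] | D=[(∅, {x↦clo(λx. (x x), ∅)}, ∅) :: (∅, {x↦clo(λx. (x x), ∅)}, ∅) :: ([1], ∅, [PRIM2(mul)])]]
step 16: [S=[clo(λx. (x x), ∅)] | E={x↦clo(λx. (x x), ∅)} | C=[x :: AP] | D=[(∅, {x↦clo(λx. (x x), ∅)}, ∅) :: (∅, {x↦clo(λx. (x x), ∅)}, ∅) :: ([1], ∅, [PRIM2(mul)])]]
step 17: [S=[clo(λx. (x x), ∅) :: clo(λx. (x x), ∅)] | E={x↦clo(λx. (x x), ∅)} | C=[AP] | D=[(∅, {x↦clo(λx. (x x), ∅)}, ∅) :: (∅, {x↦clo(λx. (x x), ∅)}, ∅) :: ([1], ∅, [PRIM2(mul)])]]
step 18: [S=∅ | E={x↦clo(λx. (x x), ∅)} | C=[(x x)] | D=[(∅, {x↦clo(λx. (x x), ∅)}, ∅) :: (∅, {x↦clo(λx. (x x), ∅)}, ∅) :: (∅, {x↦clo(λx. (x x), ∅)}, ∅) :: ([1], ∅, [PRIM2(mul)])]]
→ 18 transitions taken and the configuration is still not final: no result within 18 steps

Answer: DIVERGES (no final state within 18 steps)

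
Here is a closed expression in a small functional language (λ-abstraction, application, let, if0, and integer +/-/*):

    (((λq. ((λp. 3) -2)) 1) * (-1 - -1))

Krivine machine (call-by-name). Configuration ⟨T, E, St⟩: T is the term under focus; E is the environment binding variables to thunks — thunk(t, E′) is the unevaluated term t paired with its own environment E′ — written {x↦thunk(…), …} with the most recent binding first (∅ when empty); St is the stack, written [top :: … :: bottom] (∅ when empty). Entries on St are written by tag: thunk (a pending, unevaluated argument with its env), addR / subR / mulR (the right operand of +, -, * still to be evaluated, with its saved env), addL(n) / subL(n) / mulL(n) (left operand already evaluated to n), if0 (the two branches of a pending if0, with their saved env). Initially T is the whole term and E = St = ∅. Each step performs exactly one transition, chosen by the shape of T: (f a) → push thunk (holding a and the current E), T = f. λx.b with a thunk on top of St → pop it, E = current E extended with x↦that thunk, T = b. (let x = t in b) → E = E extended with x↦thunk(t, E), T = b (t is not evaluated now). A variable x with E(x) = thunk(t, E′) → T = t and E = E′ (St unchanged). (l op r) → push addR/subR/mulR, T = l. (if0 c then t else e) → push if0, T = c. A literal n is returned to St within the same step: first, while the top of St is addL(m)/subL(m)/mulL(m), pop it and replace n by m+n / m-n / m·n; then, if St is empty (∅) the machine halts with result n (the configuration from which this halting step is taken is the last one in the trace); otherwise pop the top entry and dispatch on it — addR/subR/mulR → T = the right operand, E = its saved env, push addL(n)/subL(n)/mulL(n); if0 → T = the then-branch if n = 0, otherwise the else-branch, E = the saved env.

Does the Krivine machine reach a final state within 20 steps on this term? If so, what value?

t=0: [T=(((λq. ((λp. 3) -2)) 1) * (-1 - -1)) | E=∅ | St=∅]
t=1: [T=((λq. ((λp. 3) -2)) 1) | E=∅ | St=[mulR]]
t=2: [T=(λq. ((λp. 3) -2)) | E=∅ | St=[thunk :: mulR]]
t=3: [T=((λp. 3) -2) | E={q↦thunk(1, ∅)} | St=[mulR]]
t=4: [T=(λp. 3) | E={q↦thunk(1, ∅)} | St=[thunk :: mulR]]
t=5: [T=3 | E={p↦thunk(-2, {q↦thunk(1, ∅)}), q↦thunk(1, ∅)} | St=[mulR]]
t=6: [T=(-1 - -1) | E=∅ | St=[mulL(3)]]
t=7: [T=-1 | E=∅ | St=[subR :: mulL(3)]]
t=8: [T=-1 | E=∅ | St=[subL(-1) :: mulL(3)]]
→ final value 0

Answer: 0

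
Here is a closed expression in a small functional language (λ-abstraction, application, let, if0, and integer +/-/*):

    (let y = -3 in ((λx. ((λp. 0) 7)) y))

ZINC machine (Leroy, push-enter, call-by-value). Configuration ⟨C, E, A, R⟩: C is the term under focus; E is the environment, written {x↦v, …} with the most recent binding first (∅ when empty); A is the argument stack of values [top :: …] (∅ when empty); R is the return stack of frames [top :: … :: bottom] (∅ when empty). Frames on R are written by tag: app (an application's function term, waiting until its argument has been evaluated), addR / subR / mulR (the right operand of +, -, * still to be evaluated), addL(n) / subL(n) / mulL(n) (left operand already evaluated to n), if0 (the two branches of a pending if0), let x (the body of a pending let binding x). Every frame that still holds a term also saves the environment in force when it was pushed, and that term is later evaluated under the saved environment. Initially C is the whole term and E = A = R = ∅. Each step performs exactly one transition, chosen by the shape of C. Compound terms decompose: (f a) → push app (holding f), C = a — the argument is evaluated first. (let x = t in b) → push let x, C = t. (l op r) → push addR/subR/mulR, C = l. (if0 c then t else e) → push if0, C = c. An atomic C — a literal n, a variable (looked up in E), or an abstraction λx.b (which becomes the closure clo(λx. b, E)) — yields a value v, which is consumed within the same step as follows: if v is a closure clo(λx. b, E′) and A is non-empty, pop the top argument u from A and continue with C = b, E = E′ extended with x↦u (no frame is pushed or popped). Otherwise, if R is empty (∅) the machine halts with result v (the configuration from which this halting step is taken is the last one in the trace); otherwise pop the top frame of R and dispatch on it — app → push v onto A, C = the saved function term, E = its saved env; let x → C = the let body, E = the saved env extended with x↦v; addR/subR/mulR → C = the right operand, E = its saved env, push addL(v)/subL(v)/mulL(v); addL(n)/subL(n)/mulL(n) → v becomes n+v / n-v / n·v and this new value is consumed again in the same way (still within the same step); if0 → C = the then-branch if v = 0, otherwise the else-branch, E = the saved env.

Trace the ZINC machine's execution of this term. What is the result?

Answer: 0

Machine steps:
[0] ⟨C=(let y = -3 in ((λx. ((λp. 0) 7)) y)); E=∅; A=∅; R=∅⟩
[1] ⟨C=-3; E=∅; A=∅; R=[let y]⟩
[2] ⟨C=((λx. ((λp. 0) 7)) y); E={y↦-3}; A=∅; R=∅⟩
[3] ⟨C=y; E={y↦-3}; A=∅; R=[app]⟩
[4] ⟨C=(λx. ((λp. 0) 7)); E={y↦-3}; A=[-3]; R=∅⟩
[5] ⟨C=((λp. 0) 7); E={x↦-3, y↦-3}; A=∅; R=∅⟩
[6] ⟨C=7; E={x↦-3, y↦-3}; A=∅; R=[app]⟩
[7] ⟨C=(λp. 0); E={x↦-3, y↦-3}; A=[7]; R=∅⟩
[8] ⟨C=0; E={p↦7, x↦-3, y↦-3}; A=∅; R=∅⟩
→ final value 0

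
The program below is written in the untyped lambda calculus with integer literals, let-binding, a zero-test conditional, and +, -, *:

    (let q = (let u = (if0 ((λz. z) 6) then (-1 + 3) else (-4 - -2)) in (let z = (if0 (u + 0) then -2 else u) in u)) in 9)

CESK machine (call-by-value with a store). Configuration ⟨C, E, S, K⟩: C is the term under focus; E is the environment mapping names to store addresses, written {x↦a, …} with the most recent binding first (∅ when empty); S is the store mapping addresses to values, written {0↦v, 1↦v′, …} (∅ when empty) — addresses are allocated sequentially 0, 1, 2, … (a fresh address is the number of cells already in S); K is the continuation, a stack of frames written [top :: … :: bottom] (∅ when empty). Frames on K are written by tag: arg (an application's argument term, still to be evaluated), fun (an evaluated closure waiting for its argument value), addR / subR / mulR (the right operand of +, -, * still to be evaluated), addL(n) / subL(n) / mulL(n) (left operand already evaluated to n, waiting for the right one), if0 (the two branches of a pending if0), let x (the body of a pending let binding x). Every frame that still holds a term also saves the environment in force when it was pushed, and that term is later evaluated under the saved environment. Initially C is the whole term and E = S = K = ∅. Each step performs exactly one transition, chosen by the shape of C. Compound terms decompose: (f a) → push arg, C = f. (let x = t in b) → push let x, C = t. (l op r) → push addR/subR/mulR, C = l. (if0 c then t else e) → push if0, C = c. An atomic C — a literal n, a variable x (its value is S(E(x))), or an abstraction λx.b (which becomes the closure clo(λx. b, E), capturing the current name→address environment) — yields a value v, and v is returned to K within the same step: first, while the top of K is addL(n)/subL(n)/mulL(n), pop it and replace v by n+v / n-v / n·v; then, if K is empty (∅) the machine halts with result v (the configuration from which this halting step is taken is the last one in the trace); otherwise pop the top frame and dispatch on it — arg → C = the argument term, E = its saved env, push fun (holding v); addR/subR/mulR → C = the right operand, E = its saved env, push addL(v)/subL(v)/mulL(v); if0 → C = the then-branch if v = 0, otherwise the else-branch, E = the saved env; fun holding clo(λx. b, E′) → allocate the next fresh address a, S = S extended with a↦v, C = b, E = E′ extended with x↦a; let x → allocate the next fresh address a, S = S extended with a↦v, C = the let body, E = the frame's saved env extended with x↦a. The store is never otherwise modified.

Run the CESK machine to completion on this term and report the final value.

Answer: 9

Derivation:
[0] ⟨C=(let q = (let u = (if0 ((λz. z) 6) then (-1 + 3) else (-4 - -2)) in (let z = (if0 (u + 0) then -2 else u) in u)) in 9); E=∅; S=∅; K=∅⟩
[1] ⟨C=(let u = (if0 ((λz. z) 6) then (-1 + 3) else (-4 - -2)) in (let z = (if0 (u + 0) then -2 else u) in u)); E=∅; S=∅; K=[let q]⟩
[2] ⟨C=(if0 ((λz. z) 6) then (-1 + 3) else (-4 - -2)); E=∅; S=∅; K=[let u :: let q]⟩
[3] ⟨C=((λz. z) 6); E=∅; S=∅; K=[if0 :: let u :: let q]⟩
[4] ⟨C=(λz. z); E=∅; S=∅; K=[arg :: if0 :: let u :: let q]⟩
[5] ⟨C=6; E=∅; S=∅; K=[fun :: if0 :: let u :: let q]⟩
[6] ⟨C=z; E={z↦0}; S={0↦6}; K=[if0 :: let u :: let q]⟩
[7] ⟨C=(-4 - -2); E=∅; S={0↦6}; K=[let u :: let q]⟩
[8] ⟨C=-4; E=∅; S={0↦6}; K=[subR :: let u :: let q]⟩
[9] ⟨C=-2; E=∅; S={0↦6}; K=[subL(-4) :: let u :: let q]⟩
[10] ⟨C=(let z = (if0 (u + 0) then -2 else u) in u); E={u↦1}; S={0↦6, 1↦-2}; K=[let q]⟩
[11] ⟨C=(if0 (u + 0) then -2 else u); E={u↦1}; S={0↦6, 1↦-2}; K=[let z :: let q]⟩
[12] ⟨C=(u + 0); E={u↦1}; S={0↦6, 1↦-2}; K=[if0 :: let z :: let q]⟩
[13] ⟨C=u; E={u↦1}; S={0↦6, 1↦-2}; K=[addR :: if0 :: let z :: let q]⟩
[14] ⟨C=0; E={u↦1}; S={0↦6, 1↦-2}; K=[addL(-2) :: if0 :: let z :: let q]⟩
[15] ⟨C=u; E={u↦1}; S={0↦6, 1↦-2}; K=[let z :: let q]⟩
[16] ⟨C=u; E={z↦2, u↦1}; S={0↦6, 1↦-2, 2↦-2}; K=[let q]⟩
[17] ⟨C=9; E={q↦3}; S={0↦6, 1↦-2, 2↦-2, 3↦-2}; K=∅⟩
→ final value 9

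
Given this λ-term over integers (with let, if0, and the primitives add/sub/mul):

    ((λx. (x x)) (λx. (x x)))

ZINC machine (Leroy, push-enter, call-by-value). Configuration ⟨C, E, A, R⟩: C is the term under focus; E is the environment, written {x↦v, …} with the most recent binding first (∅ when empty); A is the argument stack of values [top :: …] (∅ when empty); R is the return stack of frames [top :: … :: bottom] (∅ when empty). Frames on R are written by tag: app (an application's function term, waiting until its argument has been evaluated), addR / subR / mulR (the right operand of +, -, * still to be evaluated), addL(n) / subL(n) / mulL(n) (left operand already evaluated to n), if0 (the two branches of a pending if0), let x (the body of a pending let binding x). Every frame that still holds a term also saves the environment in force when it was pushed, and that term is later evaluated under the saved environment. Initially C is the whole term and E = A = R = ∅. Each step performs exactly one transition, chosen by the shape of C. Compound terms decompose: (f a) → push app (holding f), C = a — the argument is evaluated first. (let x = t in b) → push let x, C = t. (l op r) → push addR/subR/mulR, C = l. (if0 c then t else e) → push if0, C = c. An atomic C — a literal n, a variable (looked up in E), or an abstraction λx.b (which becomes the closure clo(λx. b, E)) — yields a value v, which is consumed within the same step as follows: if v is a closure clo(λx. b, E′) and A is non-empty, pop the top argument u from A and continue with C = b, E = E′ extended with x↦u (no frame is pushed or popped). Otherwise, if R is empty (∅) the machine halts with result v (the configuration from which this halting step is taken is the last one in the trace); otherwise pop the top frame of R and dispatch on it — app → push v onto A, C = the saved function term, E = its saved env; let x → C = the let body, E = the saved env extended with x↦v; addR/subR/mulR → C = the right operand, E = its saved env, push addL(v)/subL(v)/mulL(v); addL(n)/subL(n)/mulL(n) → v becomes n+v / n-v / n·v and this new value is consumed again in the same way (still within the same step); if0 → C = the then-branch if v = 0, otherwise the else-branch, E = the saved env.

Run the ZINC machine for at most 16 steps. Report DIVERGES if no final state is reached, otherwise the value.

Answer: DIVERGES (no final state within 16 steps)

Machine steps:
step 0: <C=((λx. (x x)) (λx. (x x))), E=∅, A=∅, R=∅>
step 1: <C=(λx. (x x)), E=∅, A=∅, R=[app]>
step 2: <C=(λx. (x x)), E=∅, A=[clo(λx. (x x), ∅)], R=∅>
step 3: <C=(x x), E={x↦clo(λx. (x x), ∅)}, A=∅, R=∅>
step 4: <C=x, E={x↦clo(λx. (x x), ∅)}, A=∅, R=[app]>
step 5: <C=x, E={x↦clo(λx. (x x), ∅)}, A=[clo(λx. (x x), ∅)], R=∅>
… configuration repeats with period 3 (steps 3–5 recur indefinitely) …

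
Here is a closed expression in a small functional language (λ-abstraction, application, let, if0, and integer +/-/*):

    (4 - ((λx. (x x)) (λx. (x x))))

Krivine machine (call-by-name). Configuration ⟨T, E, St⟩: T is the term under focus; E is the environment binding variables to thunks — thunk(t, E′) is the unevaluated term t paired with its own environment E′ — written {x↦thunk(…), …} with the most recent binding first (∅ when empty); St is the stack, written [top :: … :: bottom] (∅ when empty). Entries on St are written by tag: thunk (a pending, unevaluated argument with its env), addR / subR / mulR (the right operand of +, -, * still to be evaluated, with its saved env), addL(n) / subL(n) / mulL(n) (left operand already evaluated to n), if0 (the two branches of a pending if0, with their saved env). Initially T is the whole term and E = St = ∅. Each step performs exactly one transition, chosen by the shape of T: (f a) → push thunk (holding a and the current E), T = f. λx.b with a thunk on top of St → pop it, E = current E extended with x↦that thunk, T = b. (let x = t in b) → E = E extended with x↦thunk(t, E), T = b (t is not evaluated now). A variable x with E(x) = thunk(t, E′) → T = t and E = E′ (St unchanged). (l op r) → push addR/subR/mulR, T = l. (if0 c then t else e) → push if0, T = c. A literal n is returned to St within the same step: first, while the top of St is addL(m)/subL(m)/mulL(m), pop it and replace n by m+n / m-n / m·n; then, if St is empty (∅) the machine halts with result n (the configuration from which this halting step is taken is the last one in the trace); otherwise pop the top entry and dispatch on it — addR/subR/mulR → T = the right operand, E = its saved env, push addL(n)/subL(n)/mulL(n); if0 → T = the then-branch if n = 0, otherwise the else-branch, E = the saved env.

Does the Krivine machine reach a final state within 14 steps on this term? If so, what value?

step 0: ⟨T=(4 - ((λx. (x x)) (λx. (x x)))); E=∅; St=∅⟩
step 1: ⟨T=4; E=∅; St=[subR]⟩
step 2: ⟨T=((λx. (x x)) (λx. (x x))); E=∅; St=[subL(4)]⟩
step 3: ⟨T=(λx. (x x)); E=∅; St=[thunk :: subL(4)]⟩
step 4: ⟨T=(x x); E={x↦thunk((λx. (x x)), ∅)}; St=[subL(4)]⟩
step 5: ⟨T=x; E={x↦thunk((λx. (x x)), ∅)}; St=[thunk :: subL(4)]⟩
step 6: ⟨T=(λx. (x x)); E=∅; St=[thunk :: subL(4)]⟩
step 7: ⟨T=(x x); E={x↦thunk(x, {x↦thunk((λx. (x x)), ∅)})}; St=[subL(4)]⟩
step 8: ⟨T=x; E={x↦thunk(x, {x↦thunk((λx. (x x)), ∅)})}; St=[thunk :: subL(4)]⟩
step 9: ⟨T=x; E={x↦thunk((λx. (x x)), ∅)}; St=[thunk :: subL(4)]⟩
step 10: ⟨T=(λx. (x x)); E=∅; St=[thunk :: subL(4)]⟩
step 11: ⟨T=(x x); E={x↦thunk(x, {x↦thunk(x, {x↦thunk((λx. (x x)), ∅)})})}; St=[subL(4)]⟩
step 12: ⟨T=x; E={x↦thunk(x, {x↦thunk(x, {x↦thunk((λx. (x x)), ∅)})})}; St=[thunk :: subL(4)]⟩
step 13: ⟨T=x; E={x↦thunk(x, {x↦thunk((λx. (x x)), ∅)})}; St=[thunk :: subL(4)]⟩
step 14: ⟨T=x; E={x↦thunk((λx. (x x)), ∅)}; St=[thunk :: subL(4)]⟩
→ 14 transitions taken and the configuration is still not final: no result within 14 steps

Answer: DIVERGES (no final state within 14 steps)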